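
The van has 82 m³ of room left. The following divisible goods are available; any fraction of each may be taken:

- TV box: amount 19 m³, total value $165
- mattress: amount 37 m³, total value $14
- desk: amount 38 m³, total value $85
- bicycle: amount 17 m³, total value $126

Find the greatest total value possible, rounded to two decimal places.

Take in order of value per unit:
- TV box (165/19 per unit): all 19 → value 165, running total 165.00
- bicycle (126/17 per unit): all 17 → value 126, running total 291.00
- desk (85/38 per unit): all 38 → value 85, running total 376.00
- mattress (14/37 per unit): 8 of 37 → value 8×14/37 = 3.0270, running total 379.03
Total 379.03.

379.03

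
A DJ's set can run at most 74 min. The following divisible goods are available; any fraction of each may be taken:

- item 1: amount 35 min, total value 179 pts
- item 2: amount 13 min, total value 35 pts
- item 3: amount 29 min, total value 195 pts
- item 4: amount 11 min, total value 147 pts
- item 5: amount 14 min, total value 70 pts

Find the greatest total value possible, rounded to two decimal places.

Take in order of value per unit:
- item 4 (147/11 per unit): all 11 → value 147, running total 147.00
- item 3 (195/29 per unit): all 29 → value 195, running total 342.00
- item 1 (179/35 per unit): 34 of 35 → value 34×179/35 = 173.8857, running total 515.89
Total 515.89.

515.89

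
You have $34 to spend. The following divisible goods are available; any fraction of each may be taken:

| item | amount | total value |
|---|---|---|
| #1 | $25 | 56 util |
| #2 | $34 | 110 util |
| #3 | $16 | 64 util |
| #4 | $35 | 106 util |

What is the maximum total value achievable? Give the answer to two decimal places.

Take in order of value per unit:
- #3 (64/16 per unit): all 16 → value 64, running total 64.00
- #2 (110/34 per unit): 18 of 34 → value 18×110/34 = 58.2353, running total 122.24
Total 122.24.

122.24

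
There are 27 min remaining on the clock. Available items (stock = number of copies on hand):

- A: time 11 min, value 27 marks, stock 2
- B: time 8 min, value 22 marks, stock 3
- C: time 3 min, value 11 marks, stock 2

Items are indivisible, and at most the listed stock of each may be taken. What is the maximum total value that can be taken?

Best selections within time 27 and stock limits:
- 3×B + 1×C: time 27, value 77
- 1×A + 1×B + 2×C: time 25, value 71
Best: 77 marks.

77 marks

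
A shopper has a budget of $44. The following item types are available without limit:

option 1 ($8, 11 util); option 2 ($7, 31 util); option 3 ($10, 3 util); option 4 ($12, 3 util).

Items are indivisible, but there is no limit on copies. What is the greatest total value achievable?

186 util

Best value-per-unit is option 2 at 31/7, and filling with it alone uses cost 6×7=42. No mix of the others beats 6×31 = 186.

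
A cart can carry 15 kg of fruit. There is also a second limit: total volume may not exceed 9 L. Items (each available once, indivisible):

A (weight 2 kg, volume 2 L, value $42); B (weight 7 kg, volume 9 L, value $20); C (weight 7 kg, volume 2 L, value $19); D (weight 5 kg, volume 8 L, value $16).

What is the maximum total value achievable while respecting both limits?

Feasible sets respecting both limits:
- A+C: weight 9, volume 4, value 61
- A: weight 2, volume 2, value 42
- B: weight 7, volume 9, value 20
- C: weight 7, volume 2, value 19
Best: $61.

$61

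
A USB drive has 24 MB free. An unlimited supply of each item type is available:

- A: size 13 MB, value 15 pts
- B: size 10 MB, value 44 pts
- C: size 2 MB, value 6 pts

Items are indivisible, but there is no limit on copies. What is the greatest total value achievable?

Best value-per-unit is B at 44/10; filling with it alone gives 2×44 = 88.
Optimal mix: 2×B + 2×C → size 24, value 100.

100 pts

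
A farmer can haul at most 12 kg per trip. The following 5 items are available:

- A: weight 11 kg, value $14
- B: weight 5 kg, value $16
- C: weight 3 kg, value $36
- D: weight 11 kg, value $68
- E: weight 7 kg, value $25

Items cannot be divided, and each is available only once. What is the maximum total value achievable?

Check high-value combinations within 12 kg:
- D: weight 11, value 68
- C+E: weight 3+7=10, value 36+25=61
- B+C: weight 5+3=8, value 16+36=52
Best: $68.

$68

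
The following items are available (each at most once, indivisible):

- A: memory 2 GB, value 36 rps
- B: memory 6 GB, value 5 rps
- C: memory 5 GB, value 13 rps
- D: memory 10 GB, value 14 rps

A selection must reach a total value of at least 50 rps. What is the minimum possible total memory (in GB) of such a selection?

Subsets with value ≥ 50, sorted by total memory:
- A+D: memory 12, value 50
- A+B+C: memory 13, value 54
- A+C+D: memory 17, value 63
- A+B+D: memory 18, value 55
Minimum memory: 12 GB.

12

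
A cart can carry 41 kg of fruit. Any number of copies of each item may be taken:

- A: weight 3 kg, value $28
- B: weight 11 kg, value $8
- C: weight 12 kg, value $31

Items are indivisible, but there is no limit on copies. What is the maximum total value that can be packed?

$364

Best value-per-unit is A at 28/3, and filling with it alone uses weight 13×3=39. No mix of the others beats 13×28 = 364.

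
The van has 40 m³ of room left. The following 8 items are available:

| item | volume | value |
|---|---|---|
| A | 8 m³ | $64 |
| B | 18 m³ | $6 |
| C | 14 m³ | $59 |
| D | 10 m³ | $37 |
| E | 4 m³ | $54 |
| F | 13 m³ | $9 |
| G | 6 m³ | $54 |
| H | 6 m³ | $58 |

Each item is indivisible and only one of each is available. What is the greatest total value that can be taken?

$289

This is a 0/1 knapsack; check combinations near the capacity.
- A+C+E+G+H: volume 8+14+4+6+6=38, value 64+59+54+54+58=289
- A+D+E+G+H: volume 8+10+4+6+6=34, value 64+37+54+54+58=267
- C+D+E+G+H: volume 14+10+4+6+6=40, value 59+37+54+54+58=262
Best: $289.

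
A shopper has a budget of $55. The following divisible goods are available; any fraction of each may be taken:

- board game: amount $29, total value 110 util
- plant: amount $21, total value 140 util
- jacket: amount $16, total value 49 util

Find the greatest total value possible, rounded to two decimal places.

Take in order of value per unit:
- plant (140/21 per unit): all 21 → value 140, running total 140.00
- board game (110/29 per unit): all 29 → value 110, running total 250.00
- jacket (49/16 per unit): 5 of 16 → value 5×49/16 = 15.3125, running total 265.31
Total 265.31.

265.31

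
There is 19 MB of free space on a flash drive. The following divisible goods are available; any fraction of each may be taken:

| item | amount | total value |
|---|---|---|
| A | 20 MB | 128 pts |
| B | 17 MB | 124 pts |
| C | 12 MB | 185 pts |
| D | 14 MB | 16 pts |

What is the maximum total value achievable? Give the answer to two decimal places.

236.06

Take in order of value per unit:
- C (185/12 per unit): all 12 → value 185, running total 185.00
- B (124/17 per unit): 7 of 17 → value 7×124/17 = 51.0588, running total 236.06
Total 236.06.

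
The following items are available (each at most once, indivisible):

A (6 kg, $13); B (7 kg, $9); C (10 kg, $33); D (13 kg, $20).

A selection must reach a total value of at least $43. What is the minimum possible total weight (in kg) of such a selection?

Subsets with value ≥ 43, sorted by total weight:
- A+C: weight 16, value 46
- A+B+C: weight 23, value 55
Minimum weight: 16 kg.

16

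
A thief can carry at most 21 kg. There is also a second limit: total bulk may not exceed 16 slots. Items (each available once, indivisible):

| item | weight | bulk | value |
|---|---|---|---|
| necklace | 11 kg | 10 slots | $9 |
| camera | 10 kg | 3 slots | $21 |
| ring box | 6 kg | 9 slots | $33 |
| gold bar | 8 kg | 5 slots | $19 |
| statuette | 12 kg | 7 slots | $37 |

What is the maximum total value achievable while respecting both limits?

Feasible sets respecting both limits:
- ring box+statuette: weight 18, bulk 16, value 70
- gold bar+statuette: weight 20, bulk 12, value 56
- camera+ring box: weight 16, bulk 12, value 54
- ring box+gold bar: weight 14, bulk 14, value 52
Best: $70.

$70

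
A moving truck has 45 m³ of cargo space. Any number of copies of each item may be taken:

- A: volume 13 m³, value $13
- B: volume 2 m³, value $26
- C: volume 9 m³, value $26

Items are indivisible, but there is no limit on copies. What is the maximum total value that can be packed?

$572

Best value-per-unit is B at 26/2, and filling with it alone uses volume 22×2=44. No mix of the others beats 22×26 = 572.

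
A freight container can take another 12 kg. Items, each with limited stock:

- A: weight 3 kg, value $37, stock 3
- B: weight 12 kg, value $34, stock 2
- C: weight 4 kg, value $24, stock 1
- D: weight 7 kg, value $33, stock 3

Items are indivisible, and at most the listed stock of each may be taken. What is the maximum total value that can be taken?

Best selections within weight 12 and stock limits:
- 3×A: weight 9, value 111
- 2×A + 1×C: weight 10, value 98
- 2×A: weight 6, value 74
Best: $111.

$111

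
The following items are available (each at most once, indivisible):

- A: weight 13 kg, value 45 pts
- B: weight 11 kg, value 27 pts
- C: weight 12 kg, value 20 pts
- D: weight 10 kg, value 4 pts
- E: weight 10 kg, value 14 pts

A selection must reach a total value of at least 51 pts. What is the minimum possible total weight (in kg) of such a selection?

Subsets with value ≥ 51, sorted by total weight:
- A+E: weight 23, value 59
- A+B: weight 24, value 72
- A+C: weight 25, value 65
- A+D+E: weight 33, value 63
Minimum weight: 23 kg.

23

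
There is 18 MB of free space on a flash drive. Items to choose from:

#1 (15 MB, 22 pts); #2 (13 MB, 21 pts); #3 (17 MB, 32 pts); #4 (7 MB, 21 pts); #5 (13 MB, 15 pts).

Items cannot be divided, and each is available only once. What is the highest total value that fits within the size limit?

This is a 0/1 knapsack; check combinations near the capacity.
- #3: size 17, value 32
- #1: size 15, value 22
- #4: size 7, value 21
- #2: size 13, value 21
- #5: size 13, value 15
Best: 32 pts.

32 pts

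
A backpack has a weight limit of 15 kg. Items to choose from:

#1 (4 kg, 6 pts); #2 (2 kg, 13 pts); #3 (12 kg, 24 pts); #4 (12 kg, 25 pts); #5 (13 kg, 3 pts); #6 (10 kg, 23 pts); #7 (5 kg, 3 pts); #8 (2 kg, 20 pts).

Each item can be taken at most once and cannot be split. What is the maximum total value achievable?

56 pts

Check high-value combinations within 15 kg:
- #2+#6+#8: weight 2+10+2=14, value 13+23+20=56
- #4+#8: weight 12+2=14, value 25+20=45
- #3+#8: weight 12+2=14, value 24+20=44
- #6+#8: weight 10+2=12, value 23+20=43
- #1+#2+#7+#8: weight 4+2+5+2=13, value 6+13+3+20=42
Best: 56 pts.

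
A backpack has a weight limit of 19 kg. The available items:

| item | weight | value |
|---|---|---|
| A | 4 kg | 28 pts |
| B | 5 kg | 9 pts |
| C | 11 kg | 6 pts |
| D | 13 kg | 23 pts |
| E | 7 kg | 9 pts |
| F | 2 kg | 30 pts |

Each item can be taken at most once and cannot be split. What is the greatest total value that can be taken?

Check high-value combinations within 19 kg:
- A+D+F: weight 4+13+2=19, value 28+23+30=81
- A+B+E+F: weight 4+5+7+2=18, value 28+9+9+30=76
- A+B+F: weight 4+5+2=11, value 28+9+30=67
- A+E+F: weight 4+7+2=13, value 28+9+30=67
- A+C+F: weight 4+11+2=17, value 28+6+30=64
Best: 81 pts.

81 pts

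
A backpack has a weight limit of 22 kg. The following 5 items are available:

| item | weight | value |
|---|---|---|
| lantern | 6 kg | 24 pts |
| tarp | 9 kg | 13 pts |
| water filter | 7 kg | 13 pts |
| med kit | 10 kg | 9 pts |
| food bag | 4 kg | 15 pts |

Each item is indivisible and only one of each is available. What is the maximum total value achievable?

52 pts

Check high-value combinations within 22 kg:
- lantern+water filter+food bag: weight 6+7+4=17, value 24+13+15=52
- lantern+tarp+food bag: weight 6+9+4=19, value 24+13+15=52
- lantern+tarp+water filter: weight 6+9+7=22, value 24+13+13=50
Best: 52 pts.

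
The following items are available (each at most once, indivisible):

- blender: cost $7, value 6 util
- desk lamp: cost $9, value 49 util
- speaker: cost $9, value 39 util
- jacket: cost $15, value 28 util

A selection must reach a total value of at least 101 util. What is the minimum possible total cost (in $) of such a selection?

Subsets with value ≥ 101, sorted by total cost:
- desk lamp+speaker+jacket: cost 33, value 116
- blender+desk lamp+speaker+jacket: cost 40, value 122
Minimum cost: 33 $.

33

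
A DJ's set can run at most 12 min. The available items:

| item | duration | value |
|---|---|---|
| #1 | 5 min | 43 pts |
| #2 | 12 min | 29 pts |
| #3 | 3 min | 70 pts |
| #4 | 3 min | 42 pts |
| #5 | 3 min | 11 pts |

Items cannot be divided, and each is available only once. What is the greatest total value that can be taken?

Check high-value combinations within 12 min:
- #1+#3+#4: duration 5+3+3=11, value 43+70+42=155
- #1+#3+#5: duration 5+3+3=11, value 43+70+11=124
- #3+#4+#5: duration 3+3+3=9, value 70+42+11=123
Best: 155 pts.

155 pts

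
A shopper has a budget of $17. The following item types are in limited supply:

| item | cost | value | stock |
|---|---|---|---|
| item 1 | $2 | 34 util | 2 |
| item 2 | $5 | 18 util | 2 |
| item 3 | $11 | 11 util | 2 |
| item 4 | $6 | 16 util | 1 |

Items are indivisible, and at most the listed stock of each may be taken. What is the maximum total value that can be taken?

104 util

Best selections within cost 17 and stock limits:
- 2×item 1 + 2×item 2: cost 14, value 104
- 2×item 1 + 1×item 2 + 1×item 4: cost 15, value 102
Best: 104 util.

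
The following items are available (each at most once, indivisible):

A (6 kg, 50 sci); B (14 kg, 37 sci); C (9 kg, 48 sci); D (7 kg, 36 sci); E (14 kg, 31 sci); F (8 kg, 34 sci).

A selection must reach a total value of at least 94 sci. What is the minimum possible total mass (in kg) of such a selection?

15

Subsets with value ≥ 94, sorted by total mass:
- A+C: mass 15, value 98
- A+D+F: mass 21, value 120
Minimum mass: 15 kg.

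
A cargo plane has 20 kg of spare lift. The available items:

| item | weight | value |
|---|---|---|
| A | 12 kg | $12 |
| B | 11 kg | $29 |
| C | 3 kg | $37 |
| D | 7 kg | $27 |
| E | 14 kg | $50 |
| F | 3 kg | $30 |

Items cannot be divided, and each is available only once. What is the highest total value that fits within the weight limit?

Check high-value combinations within 20 kg:
- C+E+F: weight 3+14+3=20, value 37+50+30=117
- B+C+F: weight 11+3+3=17, value 29+37+30=96
- C+D+F: weight 3+7+3=13, value 37+27+30=94
- C+E: weight 3+14=17, value 37+50=87
Best: $117.

$117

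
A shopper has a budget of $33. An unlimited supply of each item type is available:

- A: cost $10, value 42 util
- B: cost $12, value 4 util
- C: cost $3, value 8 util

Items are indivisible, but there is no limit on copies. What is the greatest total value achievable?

Best value-per-unit is A at 42/10; filling with it alone gives 3×42 = 126.
Optimal mix: 3×A + 1×C → cost 33, value 134.

134 util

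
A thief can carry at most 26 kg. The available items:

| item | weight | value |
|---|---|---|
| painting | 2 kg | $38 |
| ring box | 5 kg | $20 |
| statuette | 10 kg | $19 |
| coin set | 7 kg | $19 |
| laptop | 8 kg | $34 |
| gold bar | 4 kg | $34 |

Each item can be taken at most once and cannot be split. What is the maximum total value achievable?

$145

Check high-value combinations within 26 kg:
- painting+ring box+coin set+laptop+gold bar: weight 2+5+7+8+4=26, value 38+20+19+34+34=145
- painting+ring box+laptop+gold bar: weight 2+5+8+4=19, value 38+20+34+34=126
- painting+coin set+laptop+gold bar: weight 2+7+8+4=21, value 38+19+34+34=125
- painting+statuette+laptop+gold bar: weight 2+10+8+4=24, value 38+19+34+34=125
Best: $145.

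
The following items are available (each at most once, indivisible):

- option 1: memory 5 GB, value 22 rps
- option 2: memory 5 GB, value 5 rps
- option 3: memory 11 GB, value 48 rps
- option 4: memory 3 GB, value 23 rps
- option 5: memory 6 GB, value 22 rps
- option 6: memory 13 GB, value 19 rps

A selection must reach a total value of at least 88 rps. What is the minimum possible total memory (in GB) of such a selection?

19

Subsets with value ≥ 88, sorted by total memory:
- option 1+option 3+option 4: memory 19, value 93
- option 3+option 4+option 5: memory 20, value 93
- option 1+option 3+option 5: memory 22, value 92
- option 1+option 2+option 3+option 4: memory 24, value 98
Minimum memory: 19 GB.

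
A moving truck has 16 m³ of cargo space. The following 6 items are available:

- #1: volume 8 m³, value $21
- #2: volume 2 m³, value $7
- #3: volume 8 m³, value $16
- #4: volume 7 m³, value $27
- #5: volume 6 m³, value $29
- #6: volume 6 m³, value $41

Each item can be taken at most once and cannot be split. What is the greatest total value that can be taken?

$77

Check high-value combinations within 16 m³:
- #2+#5+#6: volume 2+6+6=14, value 7+29+41=77
- #2+#4+#6: volume 2+7+6=15, value 7+27+41=75
- #5+#6: volume 6+6=12, value 29+41=70
- #1+#2+#6: volume 8+2+6=16, value 21+7+41=69
Best: $77.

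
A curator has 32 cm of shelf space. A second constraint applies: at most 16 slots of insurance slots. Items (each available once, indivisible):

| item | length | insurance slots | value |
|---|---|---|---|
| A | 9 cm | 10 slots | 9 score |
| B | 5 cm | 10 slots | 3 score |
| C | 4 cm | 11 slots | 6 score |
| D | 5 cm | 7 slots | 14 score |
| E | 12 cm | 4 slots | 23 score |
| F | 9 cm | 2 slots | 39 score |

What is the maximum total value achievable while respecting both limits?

76 score

Feasible sets respecting both limits:
- D+E+F: length 26, insurance slots 13, value 76
- A+E+F: length 30, insurance slots 16, value 71
- B+E+F: length 26, insurance slots 16, value 65
Best: 76 score.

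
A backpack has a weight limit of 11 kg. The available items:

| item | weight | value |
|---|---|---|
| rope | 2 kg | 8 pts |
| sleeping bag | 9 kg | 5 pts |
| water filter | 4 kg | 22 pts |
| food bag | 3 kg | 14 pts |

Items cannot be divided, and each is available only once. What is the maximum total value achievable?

44 pts

Check high-value combinations within 11 kg:
- rope+water filter+food bag: weight 2+4+3=9, value 8+22+14=44
- water filter+food bag: weight 4+3=7, value 22+14=36
- rope+water filter: weight 2+4=6, value 8+22=30
- water filter: weight 4, value 22
Best: 44 pts.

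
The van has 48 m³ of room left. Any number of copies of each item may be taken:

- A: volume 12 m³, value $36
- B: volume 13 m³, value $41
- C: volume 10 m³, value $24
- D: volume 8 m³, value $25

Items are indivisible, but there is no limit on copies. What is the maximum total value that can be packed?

Best value-per-unit is B at 41/13; filling with it alone gives 3×41 = 123.
Optimal mix: 6×D → volume 48, value 150.

$150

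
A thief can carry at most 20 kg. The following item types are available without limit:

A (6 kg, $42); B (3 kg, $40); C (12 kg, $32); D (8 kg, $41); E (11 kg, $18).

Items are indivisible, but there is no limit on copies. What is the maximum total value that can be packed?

$240

Best value-per-unit is B at 40/3, and filling with it alone uses weight 6×3=18. No mix of the others beats 6×40 = 240.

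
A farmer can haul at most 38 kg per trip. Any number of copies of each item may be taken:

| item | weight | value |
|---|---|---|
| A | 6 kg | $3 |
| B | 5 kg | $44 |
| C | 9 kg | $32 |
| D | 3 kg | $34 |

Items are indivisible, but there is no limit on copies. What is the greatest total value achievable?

Best value-per-unit is D at 34/3; filling with it alone gives 12×34 = 408.
Optimal mix: 1×B + 11×D → weight 38, value 418.

$418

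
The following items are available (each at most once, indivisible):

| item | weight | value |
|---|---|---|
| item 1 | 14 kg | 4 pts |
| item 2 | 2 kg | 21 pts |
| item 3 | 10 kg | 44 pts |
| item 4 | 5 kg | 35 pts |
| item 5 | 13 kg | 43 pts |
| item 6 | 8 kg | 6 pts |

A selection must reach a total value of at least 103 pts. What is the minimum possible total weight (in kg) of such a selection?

Subsets with value ≥ 103, sorted by total weight:
- item 2+item 3+item 5: weight 25, value 108
- item 2+item 3+item 4+item 6: weight 25, value 106
- item 3+item 4+item 5: weight 28, value 122
Minimum weight: 25 kg.

25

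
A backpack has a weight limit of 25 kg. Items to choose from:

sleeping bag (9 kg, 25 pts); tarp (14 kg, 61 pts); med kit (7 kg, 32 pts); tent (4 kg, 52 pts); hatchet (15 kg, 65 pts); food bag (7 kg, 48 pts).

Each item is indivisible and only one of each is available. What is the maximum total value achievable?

161 pts

Check high-value combinations within 25 kg:
- tarp+tent+food bag: weight 14+4+7=25, value 61+52+48=161
- tarp+med kit+tent: weight 14+7+4=25, value 61+32+52=145
- med kit+tent+food bag: weight 7+4+7=18, value 32+52+48=132
- sleeping bag+tent+food bag: weight 9+4+7=20, value 25+52+48=125
Best: 161 pts.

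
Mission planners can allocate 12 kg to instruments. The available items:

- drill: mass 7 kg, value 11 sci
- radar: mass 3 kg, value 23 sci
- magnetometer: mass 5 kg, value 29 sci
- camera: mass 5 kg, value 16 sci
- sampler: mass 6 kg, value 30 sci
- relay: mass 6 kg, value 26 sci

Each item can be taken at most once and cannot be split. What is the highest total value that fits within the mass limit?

59 sci

This is a 0/1 knapsack; check combinations near the capacity.
- magnetometer+sampler: mass 5+6=11, value 29+30=59
- sampler+relay: mass 6+6=12, value 30+26=56
- magnetometer+relay: mass 5+6=11, value 29+26=55
- radar+sampler: mass 3+6=9, value 23+30=53
Best: 59 sci.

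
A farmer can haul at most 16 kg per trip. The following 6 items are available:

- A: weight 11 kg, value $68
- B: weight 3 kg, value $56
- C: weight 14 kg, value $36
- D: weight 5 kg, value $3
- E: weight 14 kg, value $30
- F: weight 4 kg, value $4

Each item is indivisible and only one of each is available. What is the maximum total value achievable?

$124

Check high-value combinations within 16 kg:
- A+B: weight 11+3=14, value 68+56=124
- A+F: weight 11+4=15, value 68+4=72
- A+D: weight 11+5=16, value 68+3=71
- A: weight 11, value 68
Best: $124.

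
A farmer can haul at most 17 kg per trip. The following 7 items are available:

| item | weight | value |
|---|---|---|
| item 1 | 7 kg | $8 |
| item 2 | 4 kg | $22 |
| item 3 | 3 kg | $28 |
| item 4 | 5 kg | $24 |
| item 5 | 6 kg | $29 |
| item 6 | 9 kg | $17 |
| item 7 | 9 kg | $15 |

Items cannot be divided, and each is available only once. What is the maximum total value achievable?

This is a 0/1 knapsack; check combinations near the capacity.
- item 3+item 4+item 5: weight 3+5+6=14, value 28+24+29=81
- item 2+item 3+item 5: weight 4+3+6=13, value 22+28+29=79
- item 2+item 4+item 5: weight 4+5+6=15, value 22+24+29=75
- item 2+item 3+item 4: weight 4+3+5=12, value 22+28+24=74
- item 3+item 4+item 6: weight 3+5+9=17, value 28+24+17=69
Best: $81.

$81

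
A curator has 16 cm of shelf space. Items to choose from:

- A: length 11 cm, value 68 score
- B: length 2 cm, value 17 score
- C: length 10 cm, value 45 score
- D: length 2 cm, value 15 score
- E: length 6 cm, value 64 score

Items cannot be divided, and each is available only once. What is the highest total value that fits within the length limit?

109 score

Check high-value combinations within 16 cm:
- C+E: length 10+6=16, value 45+64=109
- A+B+D: length 11+2+2=15, value 68+17+15=100
- B+D+E: length 2+2+6=10, value 17+15+64=96
Best: 109 score.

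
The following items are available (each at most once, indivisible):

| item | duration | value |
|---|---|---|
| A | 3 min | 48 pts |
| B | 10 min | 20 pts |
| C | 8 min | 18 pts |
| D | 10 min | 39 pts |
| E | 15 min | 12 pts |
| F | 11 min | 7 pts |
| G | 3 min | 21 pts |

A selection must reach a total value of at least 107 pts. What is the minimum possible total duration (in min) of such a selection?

Subsets with value ≥ 107, sorted by total duration:
- A+D+G: duration 16, value 108
- A+B+D: duration 23, value 107
Minimum duration: 16 min.

16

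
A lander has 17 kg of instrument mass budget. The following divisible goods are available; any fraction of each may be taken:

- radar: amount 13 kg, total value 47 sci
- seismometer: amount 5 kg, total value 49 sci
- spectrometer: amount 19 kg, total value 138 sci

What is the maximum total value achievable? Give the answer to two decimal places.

Take in order of value per unit:
- seismometer (49/5 per unit): all 5 → value 49, running total 49.00
- spectrometer (138/19 per unit): 12 of 19 → value 12×138/19 = 87.1579, running total 136.16
Total 136.16.

136.16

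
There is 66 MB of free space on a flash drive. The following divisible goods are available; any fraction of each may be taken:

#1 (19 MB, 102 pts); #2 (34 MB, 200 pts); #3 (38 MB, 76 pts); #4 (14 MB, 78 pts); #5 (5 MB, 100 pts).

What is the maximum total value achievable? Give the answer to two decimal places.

Take in order of value per unit:
- #5 (100/5 per unit): all 5 → value 100, running total 100.00
- #2 (200/34 per unit): all 34 → value 200, running total 300.00
- #4 (78/14 per unit): all 14 → value 78, running total 378.00
- #1 (102/19 per unit): 13 of 19 → value 13×102/19 = 69.7895, running total 447.79
Total 447.79.

447.79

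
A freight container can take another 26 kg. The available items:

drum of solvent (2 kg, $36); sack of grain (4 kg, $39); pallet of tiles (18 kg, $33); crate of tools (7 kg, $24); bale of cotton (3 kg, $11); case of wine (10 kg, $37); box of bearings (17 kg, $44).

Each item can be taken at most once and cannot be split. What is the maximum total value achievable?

Check high-value combinations within 26 kg:
- drum of solvent+sack of grain+crate of tools+bale of cotton+case of wine: weight 2+4+7+3+10=26, value 36+39+24+11+37=147
- drum of solvent+sack of grain+crate of tools+case of wine: weight 2+4+7+10=23, value 36+39+24+37=136
- drum of solvent+sack of grain+bale of cotton+box of bearings: weight 2+4+3+17=26, value 36+39+11+44=130
- drum of solvent+sack of grain+bale of cotton+case of wine: weight 2+4+3+10=19, value 36+39+11+37=123
Best: $147.

$147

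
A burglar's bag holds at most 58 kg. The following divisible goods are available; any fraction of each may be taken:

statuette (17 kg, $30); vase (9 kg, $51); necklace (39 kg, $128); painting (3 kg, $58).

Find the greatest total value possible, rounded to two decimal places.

249.35

Take in order of value per unit:
- painting (58/3 per unit): all 3 → value 58, running total 58.00
- vase (51/9 per unit): all 9 → value 51, running total 109.00
- necklace (128/39 per unit): all 39 → value 128, running total 237.00
- statuette (30/17 per unit): 7 of 17 → value 7×30/17 = 12.3529, running total 249.35
Total 249.35.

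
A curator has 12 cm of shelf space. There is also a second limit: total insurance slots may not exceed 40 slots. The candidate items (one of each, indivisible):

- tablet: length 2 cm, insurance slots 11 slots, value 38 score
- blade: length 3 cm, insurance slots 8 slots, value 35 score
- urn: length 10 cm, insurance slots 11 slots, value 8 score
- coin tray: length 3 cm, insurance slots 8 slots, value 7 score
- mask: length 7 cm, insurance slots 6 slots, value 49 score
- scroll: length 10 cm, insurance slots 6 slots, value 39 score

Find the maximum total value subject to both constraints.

122 score

Feasible sets respecting both limits:
- tablet+blade+mask: length 12, insurance slots 25, value 122
- tablet+coin tray+mask: length 12, insurance slots 25, value 94
- tablet+mask: length 9, insurance slots 17, value 87
- blade+mask: length 10, insurance slots 14, value 84
Best: 122 score.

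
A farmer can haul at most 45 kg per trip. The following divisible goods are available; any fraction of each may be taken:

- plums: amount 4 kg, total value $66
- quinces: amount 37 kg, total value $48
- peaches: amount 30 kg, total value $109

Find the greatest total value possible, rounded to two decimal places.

Take in order of value per unit:
- plums (66/4 per unit): all 4 → value 66, running total 66.00
- peaches (109/30 per unit): all 30 → value 109, running total 175.00
- quinces (48/37 per unit): 11 of 37 → value 11×48/37 = 14.2703, running total 189.27
Total 189.27.

189.27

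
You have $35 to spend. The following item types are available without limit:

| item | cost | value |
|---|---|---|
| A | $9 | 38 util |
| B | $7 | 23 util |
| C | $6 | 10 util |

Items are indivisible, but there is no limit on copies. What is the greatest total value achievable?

137 util

Best value-per-unit is A at 38/9; filling with it alone gives 3×38 = 114.
Optimal mix: 3×A + 1×B → cost 34, value 137.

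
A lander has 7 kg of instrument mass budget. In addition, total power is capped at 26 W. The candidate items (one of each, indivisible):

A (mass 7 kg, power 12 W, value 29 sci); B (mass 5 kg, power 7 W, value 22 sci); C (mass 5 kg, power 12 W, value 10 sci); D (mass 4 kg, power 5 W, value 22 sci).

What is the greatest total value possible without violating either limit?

29 sci

Feasible sets respecting both limits:
- A: mass 7, power 12, value 29
- B: mass 5, power 7, value 22
- D: mass 4, power 5, value 22
- C: mass 5, power 12, value 10
Best: 29 sci.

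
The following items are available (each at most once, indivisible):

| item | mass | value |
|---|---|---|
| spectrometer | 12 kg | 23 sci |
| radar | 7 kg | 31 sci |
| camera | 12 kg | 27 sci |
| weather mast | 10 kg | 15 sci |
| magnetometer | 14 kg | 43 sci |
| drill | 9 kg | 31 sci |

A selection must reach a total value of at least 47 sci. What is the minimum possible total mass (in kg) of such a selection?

16

Subsets with value ≥ 47, sorted by total mass:
- radar+drill: mass 16, value 62
- radar+camera: mass 19, value 58
- spectrometer+radar: mass 19, value 54
Minimum mass: 16 kg.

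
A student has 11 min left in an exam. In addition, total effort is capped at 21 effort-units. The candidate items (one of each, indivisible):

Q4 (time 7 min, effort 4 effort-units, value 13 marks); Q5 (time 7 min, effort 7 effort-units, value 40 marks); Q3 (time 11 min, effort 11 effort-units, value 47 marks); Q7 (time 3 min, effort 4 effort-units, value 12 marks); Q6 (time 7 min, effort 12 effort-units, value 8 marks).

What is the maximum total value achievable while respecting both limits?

52 marks

Feasible sets respecting both limits:
- Q5+Q7: time 10, effort 11, value 52
- Q3: time 11, effort 11, value 47
- Q5: time 7, effort 7, value 40
Best: 52 marks.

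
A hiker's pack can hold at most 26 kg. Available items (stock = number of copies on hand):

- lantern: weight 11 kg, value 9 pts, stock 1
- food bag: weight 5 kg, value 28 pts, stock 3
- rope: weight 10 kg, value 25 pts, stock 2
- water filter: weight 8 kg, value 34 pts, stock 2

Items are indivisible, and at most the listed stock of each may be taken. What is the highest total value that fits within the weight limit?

Top feasible selections:
- 2×food bag + 2×water filter: weight 26, value 124
- 3×food bag + 1×water filter: weight 23, value 118
- 3×food bag + 1×rope: weight 25, value 109
Best: 124 pts.

124 pts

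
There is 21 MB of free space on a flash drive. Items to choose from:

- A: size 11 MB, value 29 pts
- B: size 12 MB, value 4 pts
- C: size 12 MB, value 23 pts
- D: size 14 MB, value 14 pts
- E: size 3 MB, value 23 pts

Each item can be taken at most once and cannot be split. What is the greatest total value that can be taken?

Check high-value combinations within 21 MB:
- A+E: size 11+3=14, value 29+23=52
- C+E: size 12+3=15, value 23+23=46
- D+E: size 14+3=17, value 14+23=37
- A: size 11, value 29
- B+E: size 12+3=15, value 4+23=27
Best: 52 pts.

52 pts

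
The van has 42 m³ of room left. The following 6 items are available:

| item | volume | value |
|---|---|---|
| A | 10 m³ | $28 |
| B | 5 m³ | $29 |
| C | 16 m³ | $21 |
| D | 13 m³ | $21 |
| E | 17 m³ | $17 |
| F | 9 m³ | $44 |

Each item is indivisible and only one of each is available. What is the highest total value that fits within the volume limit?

Check high-value combinations within 42 m³:
- A+B+D+F: volume 10+5+13+9=37, value 28+29+21+44=122
- A+B+C+F: volume 10+5+16+9=40, value 28+29+21+44=122
- A+B+E+F: volume 10+5+17+9=41, value 28+29+17+44=118
Best: $122.

$122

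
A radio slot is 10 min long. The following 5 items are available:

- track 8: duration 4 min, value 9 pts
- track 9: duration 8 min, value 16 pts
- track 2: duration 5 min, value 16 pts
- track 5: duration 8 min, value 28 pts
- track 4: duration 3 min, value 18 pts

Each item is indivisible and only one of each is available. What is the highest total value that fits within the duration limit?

34 pts

Check high-value combinations within 10 min:
- track 2+track 4: duration 5+3=8, value 16+18=34
- track 5: duration 8, value 28
- track 8+track 4: duration 4+3=7, value 9+18=27
- track 8+track 2: duration 4+5=9, value 9+16=25
- track 4: duration 3, value 18
Best: 34 pts.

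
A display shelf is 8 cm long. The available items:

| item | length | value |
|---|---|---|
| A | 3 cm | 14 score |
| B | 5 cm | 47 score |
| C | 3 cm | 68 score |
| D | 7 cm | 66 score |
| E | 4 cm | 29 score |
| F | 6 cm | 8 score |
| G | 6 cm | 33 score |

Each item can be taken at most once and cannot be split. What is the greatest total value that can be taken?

Check high-value combinations within 8 cm:
- B+C: length 5+3=8, value 47+68=115
- C+E: length 3+4=7, value 68+29=97
- A+C: length 3+3=6, value 14+68=82
- C: length 3, value 68
- D: length 7, value 66
Best: 115 score.

115 score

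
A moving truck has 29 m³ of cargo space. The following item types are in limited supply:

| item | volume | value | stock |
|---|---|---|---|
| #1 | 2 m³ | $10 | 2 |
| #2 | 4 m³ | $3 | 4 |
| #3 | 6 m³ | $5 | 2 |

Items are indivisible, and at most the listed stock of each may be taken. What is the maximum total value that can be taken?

Top feasible selections:
- 2×#1 + 3×#2 + 2×#3: volume 28, value 39
- 2×#1 + 4×#2 + 1×#3: volume 26, value 37
- 2×#1 + 2×#2 + 2×#3: volume 24, value 36
- 2×#1 + 3×#2 + 1×#3: volume 22, value 34
Best: $39.

$39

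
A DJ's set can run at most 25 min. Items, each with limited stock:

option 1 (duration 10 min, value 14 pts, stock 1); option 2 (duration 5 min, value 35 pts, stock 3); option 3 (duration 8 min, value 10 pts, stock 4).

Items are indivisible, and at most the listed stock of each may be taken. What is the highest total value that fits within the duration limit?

119 pts

Best selections within duration 25 and stock limits:
- 1×option 1 + 3×option 2: duration 25, value 119
- 3×option 2 + 1×option 3: duration 23, value 115
Best: 119 pts.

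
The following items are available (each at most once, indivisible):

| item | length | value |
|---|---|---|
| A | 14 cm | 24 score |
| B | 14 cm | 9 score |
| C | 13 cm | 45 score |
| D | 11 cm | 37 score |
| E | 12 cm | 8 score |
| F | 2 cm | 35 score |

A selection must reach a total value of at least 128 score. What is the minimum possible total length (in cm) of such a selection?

Subsets with value ≥ 128, sorted by total length:
- A+C+D+F: length 40, value 141
- A+C+D+E+F: length 52, value 149
- B+C+D+E+F: length 52, value 134
- A+B+C+D+F: length 54, value 150
Minimum length: 40 cm.

40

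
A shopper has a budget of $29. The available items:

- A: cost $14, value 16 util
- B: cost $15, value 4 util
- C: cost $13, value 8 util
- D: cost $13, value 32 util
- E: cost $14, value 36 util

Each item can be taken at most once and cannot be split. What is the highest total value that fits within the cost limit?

68 util

Check high-value combinations within $29:
- D+E: cost 13+14=27, value 32+36=68
- A+E: cost 14+14=28, value 16+36=52
- A+D: cost 14+13=27, value 16+32=48
Best: 68 util.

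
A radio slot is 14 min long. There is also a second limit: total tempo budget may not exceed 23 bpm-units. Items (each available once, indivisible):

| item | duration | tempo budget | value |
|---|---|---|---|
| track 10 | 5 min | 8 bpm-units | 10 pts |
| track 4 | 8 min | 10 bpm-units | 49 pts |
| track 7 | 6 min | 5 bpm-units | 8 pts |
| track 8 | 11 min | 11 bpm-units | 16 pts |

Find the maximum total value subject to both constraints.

Feasible sets respecting both limits:
- track 10+track 4: duration 13, tempo budget 18, value 59
- track 4+track 7: duration 14, tempo budget 15, value 57
- track 4: duration 8, tempo budget 10, value 49
- track 10+track 7: duration 11, tempo budget 13, value 18
Best: 59 pts.

59 pts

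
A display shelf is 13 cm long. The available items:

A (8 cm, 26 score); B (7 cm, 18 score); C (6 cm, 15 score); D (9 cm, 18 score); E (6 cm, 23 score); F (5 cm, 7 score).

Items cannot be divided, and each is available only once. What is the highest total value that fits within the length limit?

Check high-value combinations within 13 cm:
- B+E: length 7+6=13, value 18+23=41
- C+E: length 6+6=12, value 15+23=38
- B+C: length 7+6=13, value 18+15=33
Best: 41 score.

41 score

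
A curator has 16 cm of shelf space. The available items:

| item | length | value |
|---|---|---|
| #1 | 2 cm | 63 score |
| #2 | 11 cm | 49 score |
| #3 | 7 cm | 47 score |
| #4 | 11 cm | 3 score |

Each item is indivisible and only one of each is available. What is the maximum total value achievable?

112 score

Check high-value combinations within 16 cm:
- #1+#2: length 2+11=13, value 63+49=112
- #1+#3: length 2+7=9, value 63+47=110
- #1+#4: length 2+11=13, value 63+3=66
Best: 112 score.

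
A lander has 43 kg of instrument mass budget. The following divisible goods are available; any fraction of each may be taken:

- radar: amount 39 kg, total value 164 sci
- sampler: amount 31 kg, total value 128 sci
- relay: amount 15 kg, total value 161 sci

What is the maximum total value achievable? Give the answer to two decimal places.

Take in order of value per unit:
- relay (161/15 per unit): all 15 → value 161, running total 161.00
- radar (164/39 per unit): 28 of 39 → value 28×164/39 = 117.7436, running total 278.74
Total 278.74.

278.74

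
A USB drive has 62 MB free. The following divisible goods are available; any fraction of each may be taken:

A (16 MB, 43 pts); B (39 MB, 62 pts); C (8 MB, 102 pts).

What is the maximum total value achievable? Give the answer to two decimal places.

205.41

Take in order of value per unit:
- C (102/8 per unit): all 8 → value 102, running total 102.00
- A (43/16 per unit): all 16 → value 43, running total 145.00
- B (62/39 per unit): 38 of 39 → value 38×62/39 = 60.4103, running total 205.41
Total 205.41.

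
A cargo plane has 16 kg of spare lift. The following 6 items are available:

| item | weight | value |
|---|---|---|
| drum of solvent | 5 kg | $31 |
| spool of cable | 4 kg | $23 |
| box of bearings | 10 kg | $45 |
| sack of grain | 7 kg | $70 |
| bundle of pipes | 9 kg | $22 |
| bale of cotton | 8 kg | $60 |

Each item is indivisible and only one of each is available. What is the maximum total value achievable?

Check high-value combinations within 16 kg:
- sack of grain+bale of cotton: weight 7+8=15, value 70+60=130
- drum of solvent+spool of cable+sack of grain: weight 5+4+7=16, value 31+23+70=124
- drum of solvent+sack of grain: weight 5+7=12, value 31+70=101
- spool of cable+sack of grain: weight 4+7=11, value 23+70=93
Best: $130.

$130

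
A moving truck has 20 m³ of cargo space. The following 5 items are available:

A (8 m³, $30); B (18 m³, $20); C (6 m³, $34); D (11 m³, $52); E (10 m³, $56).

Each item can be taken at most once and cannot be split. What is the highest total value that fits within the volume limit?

Check high-value combinations within 20 m³:
- C+E: volume 6+10=16, value 34+56=90
- C+D: volume 6+11=17, value 34+52=86
- A+E: volume 8+10=18, value 30+56=86
Best: $90.

$90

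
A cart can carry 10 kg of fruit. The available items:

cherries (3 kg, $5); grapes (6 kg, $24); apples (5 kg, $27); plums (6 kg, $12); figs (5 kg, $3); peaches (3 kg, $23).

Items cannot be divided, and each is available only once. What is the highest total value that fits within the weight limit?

Check high-value combinations within 10 kg:
- apples+peaches: weight 5+3=8, value 27+23=50
- grapes+peaches: weight 6+3=9, value 24+23=47
- plums+peaches: weight 6+3=9, value 12+23=35
- cherries+apples: weight 3+5=8, value 5+27=32
- apples+figs: weight 5+5=10, value 27+3=30
Best: $50.

$50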